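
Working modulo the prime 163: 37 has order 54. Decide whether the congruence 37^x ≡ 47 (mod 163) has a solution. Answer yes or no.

47 ∈ ⟨37⟩ iff 47^54 ≡ 1 (mod 163), since |⟨37⟩| = 54.
47^54 mod 163 = 104.
Since 104 ≠ 1, 47 does not lie in the subgroup.

no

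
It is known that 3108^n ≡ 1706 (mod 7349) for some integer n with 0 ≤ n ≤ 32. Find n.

Compute 3108^0 mod 7349 = 1, then multiply by 3108 repeatedly:
  3108^0=1  3108^1=3108  3108^2=3078  3108^3=5375  3108^4=1223
  3108^5=1651  3108^6=1706
Found 1706 at exponent 6.

6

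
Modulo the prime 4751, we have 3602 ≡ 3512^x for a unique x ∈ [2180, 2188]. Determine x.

Compute 3512^2180 mod 4751 = 2905, then multiply by 3512 repeatedly:
  3512^2180=2905  3512^2181=1963  3512^2182=355  3512^2183=1998  3512^2184=4500
  3512^2185=2174  3512^2186=231  3512^2187=3602
Found 3602 at exponent 2187.

2187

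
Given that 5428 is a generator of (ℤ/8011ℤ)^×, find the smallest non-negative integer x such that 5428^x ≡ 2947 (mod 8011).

1096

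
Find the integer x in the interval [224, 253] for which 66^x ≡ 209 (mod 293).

234

Compute 66^224 mod 293 = 65, then multiply by 66 repeatedly:
  66^224=65  66^225=188  66^226=102  66^227=286  66^228=124
  66^229=273  66^230=145  66^231=194  66^232=205  66^233=52
  66^234=209
Found 209 at exponent 234.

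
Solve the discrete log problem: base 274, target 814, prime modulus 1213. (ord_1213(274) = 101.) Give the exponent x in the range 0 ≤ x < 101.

33

Baby-step giant-step with m = ceil(sqrt(101)) = 11.
Baby table (274^j mod 1213 for j=0..10):
  0:1  1:274  2:1083  3:770  4:1131  5:579  6:956  7:1149
  8:659  9:1042  10:453
Giant step factor: 274^(-11) ≡ 291 (mod 1213).
Scan 814·291^i mod 1213 for i = 0, 1, …:
  i=0: 814   i=1: 339   i=2: 396   i=3: 1
Match at i=3, j=0: x = 3·11 + 0 = 33.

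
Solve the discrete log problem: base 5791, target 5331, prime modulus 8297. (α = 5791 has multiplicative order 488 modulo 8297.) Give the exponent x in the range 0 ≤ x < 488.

Baby-step giant-step with m = ceil(sqrt(488)) = 23.
Baby table (5791^j mod 8297 for j=0..22):
  0:1  1:5791  2:7504  3:4275  4:6574  5:3398  6:5631  7:1911
  8:6700  9:2928  10:5277  11:1256  12:5324  13:7929  14:1241  15:1429
  16:3230  17:3492  18:2383  19:2042  20:1997  21:6906  22:1106
Giant step factor: 5791^(-23) ≡ 663 (mod 8297).
Scan 5331·663^i mod 8297 for i = 0, 1, …:
  i=0: 5331   i=1: 8228   i=2: 4035   i=3: 3571
  i=4: 2928
Match at i=4, j=9: x = 4·23 + 9 = 101.

101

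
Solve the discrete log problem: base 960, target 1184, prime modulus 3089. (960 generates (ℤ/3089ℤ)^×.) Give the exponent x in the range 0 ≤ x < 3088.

1065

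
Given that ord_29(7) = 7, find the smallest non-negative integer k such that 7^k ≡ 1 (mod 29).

Successive powers of 7 modulo 29:
  7^0=1
So 7^0 ≡ 1 (mod 29), giving k = 0.

0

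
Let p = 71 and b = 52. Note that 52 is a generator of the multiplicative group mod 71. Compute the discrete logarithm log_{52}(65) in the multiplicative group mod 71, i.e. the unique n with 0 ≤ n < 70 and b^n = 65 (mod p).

Baby-step giant-step with m = ceil(sqrt(70)) = 9.
Baby table (52^j mod 71 for j=0..8):
  0:1  1:52  2:6  3:28  4:36  5:26  6:3  7:14
  8:18
Giant step factor: 52^(-9) ≡ 11 (mod 71).
Scan 65·11^i mod 71 for i = 0, 1, …:
  i=0: 65   i=1: 5   i=2: 55   i=3: 37
  i=4: 52
Match at i=4, j=1: n = 4·9 + 1 = 37.

37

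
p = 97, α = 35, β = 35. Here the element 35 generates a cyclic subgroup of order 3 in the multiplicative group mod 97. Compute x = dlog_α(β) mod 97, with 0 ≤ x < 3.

1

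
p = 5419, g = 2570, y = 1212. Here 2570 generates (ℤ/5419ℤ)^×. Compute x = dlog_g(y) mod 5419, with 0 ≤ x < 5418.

Baby-step giant-step with m = ceil(sqrt(5418)) = 74.
Baby table (2570^j mod 5419 for j=0..73):
  0:1  1:2570  2:4558  3:3601  4:4337  5:4626  6:4953  7:5398
  8:220  9:1824  10:245  11:1046  12:396  13:4367  14:441  15:799
  16:5048  17:274  18:5129  19:2522  20:416  21:1577  22:4897  23:2372
  24:5084  25:671  26:1228  27:2102  28:4816  29:124  30:4378  31:1616
  32:2166  33:1307  34:4629  35:1825  36:2815  37:185  38:3997  39:3285
  40:5067  41:333  42:5027  43:494  44:1534  45:2767  46:1462  47:1973
  48:3845  49:2813  50:464  51:300  52:1502  53:1812  54:1919  55:540
  56:536  57:1094  58:4538  59:972  60:5300  61:3053  62:4917  63:5001
  64:4121  65:2244  66:1264  67:2499  68:915  69:5123  70:3359  71:163
  72:1647  73:551
Giant step factor: 2570^(-74) ≡ 1080 (mod 5419).
Scan 1212·1080^i mod 5419 for i = 0, 1, …:
  i=0: 1212   i=1: 2981   i=2: 594   i=3: 2078
  i=4: 774   i=5: 1394   i=6: 4457   i=7: 1488
  i=8: 3016   i=9: 461     …   i=18: 1700
  i=19: 4378
Match at i=19, j=30: x = 19·74 + 30 = 1436.

1436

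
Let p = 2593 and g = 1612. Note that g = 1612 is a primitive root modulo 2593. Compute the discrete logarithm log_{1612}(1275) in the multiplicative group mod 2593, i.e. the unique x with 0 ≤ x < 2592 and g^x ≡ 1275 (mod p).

Baby-step giant-step with m = ceil(sqrt(2592)) = 51.
Baby table (1612^j mod 2593 for j=0..50):
  0:1  1:1612  2:358  3:1450  4:1107  5:500  6:2170  7:83
  8:1553  9:1191  10:1072  11:1126  12:12  13:1193  14:1703  15:1842
  16:319  17:814  18:110  19:996  20:485  21:1327  22:2492  23:547
  24:144  25:1351  26:2285  27:1360  28:1235  29:1989  30:1320  31:1580
  32:634  33:366  34:1381  35:1378  36:1728  37:654  38:1490  39:762
  40:1855  41:531  42:282  43:809  44:2422  45:1799  46:1014  47:978
  48:2585  49:69  50:2322
Giant step factor: 1612^(-51) ≡ 1041 (mod 2593).
Scan 1275·1041^i mod 2593 for i = 0, 1, …:
  i=0: 1275   i=1: 2252   i=2: 260   i=3: 988
  i=4: 1680   i=5: 1198   i=6: 2478   i=7: 2156
  i=8: 1451   i=9: 1365   i=10: 1
Match at i=10, j=0: x = 10·51 + 0 = 510.

510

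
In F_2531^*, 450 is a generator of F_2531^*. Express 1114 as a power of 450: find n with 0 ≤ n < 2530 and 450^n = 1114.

Baby-step giant-step with m = ceil(sqrt(2530)) = 51.
Baby table (450^j mod 2531 for j=0..50):
  0:1  1:450  2:20  3:1407  4:400  5:299  6:407  7:918
  8:547  9:643  10:816  11:205  12:1134  13:1569  14:2432  15:1008
  16:551  17:2443  18:896  19:771  20:203  21:234  22:1529  23:2149
  24:208  25:2484  26:1629  27:1591  28:2208  29:1448  30:1133  31:1119
  32:2412  33:2132  34:151  35:2144  36:489  37:2384  38:2187  39:2122
  40:713  41:1944  42:1605  43:915  44:1728  45:583  46:1657  47:1536
  48:237  49:348  50:2209
Giant step factor: 450^(-51) ≡ 2527 (mod 2531).
Scan 1114·2527^i mod 2531 for i = 0, 1, …:
  i=0: 1114   i=1: 606   i=2: 107   i=3: 2103
  i=4: 1712   i=5: 745   i=6: 2082   i=7: 1796
  i=8: 409   i=9: 895     …   i=32: 2169
  i=33: 1448
Match at i=33, j=29: n = 33·51 + 29 = 1712.

1712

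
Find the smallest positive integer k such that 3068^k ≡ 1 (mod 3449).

1724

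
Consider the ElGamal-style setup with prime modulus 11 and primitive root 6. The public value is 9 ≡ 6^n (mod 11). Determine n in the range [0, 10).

Successive powers of 6 modulo 11:
  6^0=1  6^1=6  6^2=3  6^3=7  6^4=9
So 6^4 ≡ 9 (mod 11), giving n = 4.

4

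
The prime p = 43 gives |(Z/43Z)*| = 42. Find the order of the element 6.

3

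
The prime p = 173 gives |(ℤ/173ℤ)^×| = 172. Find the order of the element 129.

172

The order of 129 must divide p − 1 = 172 = 2^2 · 43.
Divisors: 1, 2, 4, 43, 86, 172.
Check each in increasing order: 129^1 ≡ 129;  129^2 ≡ 33;  129^4 ≡ 51;  129^43 ≡ 93;  129^86 ≡ 172;  129^172 ≡ 1.
Smallest exponent giving 1 is 172.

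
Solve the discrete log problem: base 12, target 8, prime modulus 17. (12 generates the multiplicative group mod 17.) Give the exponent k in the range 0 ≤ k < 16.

Successive powers of 12 modulo 17:
  12^0=1  12^1=12  12^2=8
So 12^2 ≡ 8 (mod 17), giving k = 2.

2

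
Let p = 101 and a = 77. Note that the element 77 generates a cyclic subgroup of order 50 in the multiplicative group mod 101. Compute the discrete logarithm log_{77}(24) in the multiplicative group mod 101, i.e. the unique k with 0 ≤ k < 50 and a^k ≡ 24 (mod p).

26

Baby-step giant-step with m = ceil(sqrt(50)) = 8.
Baby table (77^j mod 101 for j=0..7):
  0:1  1:77  2:71  3:13  4:92  5:14  6:68  7:85
Giant step factor: 77^(-8) ≡ 5 (mod 101).
Scan 24·5^i mod 101 for i = 0, 1, …:
  i=0: 24   i=1: 19   i=2: 95   i=3: 71
Match at i=3, j=2: k = 3·8 + 2 = 26.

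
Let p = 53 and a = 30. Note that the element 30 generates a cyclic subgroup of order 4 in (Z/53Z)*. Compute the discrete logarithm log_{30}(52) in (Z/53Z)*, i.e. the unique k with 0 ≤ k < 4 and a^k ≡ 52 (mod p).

Successive powers of 30 modulo 53:
  30^0=1  30^1=30  30^2=52
So 30^2 ≡ 52 (mod 53), giving k = 2.

2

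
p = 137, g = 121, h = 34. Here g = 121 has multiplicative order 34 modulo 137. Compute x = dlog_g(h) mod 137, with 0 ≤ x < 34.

Successive powers of 121 modulo 137:
  121^0=1  121^1=121  121^2=119  121^3=14  121^4=50  121^5=22
  121^6=59  121^7=15  121^8=34
So 121^8 ≡ 34 (mod 137), giving x = 8.

8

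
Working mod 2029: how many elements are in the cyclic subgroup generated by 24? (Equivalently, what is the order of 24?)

676

The order of 24 must divide p − 1 = 2028 = 2^2 · 3 · 13^2.
Divisors: 1, 2, 3, 4, 6, 12, 13, 26, 39, 52, 78, 156, 169, 338, 507, 676, 1014, 2028.
Check each in increasing order: 24^1 ≡ 24;  24^2 ≡ 576;  24^3 ≡ 1650;  24^4 ≡ 1049;  24^6 ≡ 1611;  24^12 ≡ 230;  24^13 ≡ 1462;  24^26 ≡ 907;  24^39 ≡ 1097;  24^52 ≡ 904;  24^78 ≡ 212;  24^156 ≡ 306;  24^169 ≡ 992;  24^338 ≡ 2028;  24^507 ≡ 1037;  24^676 ≡ 1.
Smallest exponent giving 1 is 676.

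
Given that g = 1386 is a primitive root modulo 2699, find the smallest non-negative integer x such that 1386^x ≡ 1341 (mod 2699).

1716

Baby-step giant-step with m = ceil(sqrt(2698)) = 52.
Baby table (1386^j mod 2699 for j=0..51):
  0:1  1:1386  2:2007  3:1732  4:1141  5:2511  6:1235  7:544
  8:963  9:1412  10:257  11:2633  12:290  13:2488  14:1745  15:266
  16:1612  17:2159  18:1882  19:1218  20:1273  21:1931  22:1657  23:2452
  24:431  25:887  26:1337  27:1568  28:553  29:2641  30:582  31:2350
  32:2106  33:1297  34:108  35:1243  36:836  37:825  38:1773  39:1288
  40:1129  41:2073  42:1442  43:1352  44:766  45:969  46:1631  47:1503
  48:2229  49:1738  50:1360  51:1058
Giant step factor: 1386^(-52) ≡ 773 (mod 2699).
Scan 1341·773^i mod 2699 for i = 0, 1, …:
  i=0: 1341   i=1: 177   i=2: 1871   i=3: 2318
  i=4: 2377   i=5: 2101   i=6: 1974   i=7: 967
  i=8: 2567   i=9: 526     …   i=32: 831
  i=33: 1
Match at i=33, j=0: x = 33·52 + 0 = 1716.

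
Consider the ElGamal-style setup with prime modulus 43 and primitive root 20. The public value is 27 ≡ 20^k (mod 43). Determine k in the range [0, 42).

33

Baby-step giant-step with m = ceil(sqrt(42)) = 7.
Baby table (20^j mod 43 for j=0..6):
  0:1  1:20  2:13  3:2  4:40  5:26  6:4
Giant step factor: 20^(-7) ≡ 7 (mod 43).
Scan 27·7^i mod 43 for i = 0, 1, …:
  i=0: 27   i=1: 17   i=2: 33   i=3: 16
  i=4: 26
Match at i=4, j=5: k = 4·7 + 5 = 33.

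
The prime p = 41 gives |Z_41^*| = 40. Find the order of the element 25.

10

The order of 25 must divide p − 1 = 40 = 2^3 · 5.
Divisors: 1, 2, 4, 5, 8, 10, 20, 40.
Check each in increasing order: 25^1 ≡ 25;  25^2 ≡ 10;  25^4 ≡ 18;  25^5 ≡ 40;  25^8 ≡ 37;  25^10 ≡ 1.
Smallest exponent giving 1 is 10.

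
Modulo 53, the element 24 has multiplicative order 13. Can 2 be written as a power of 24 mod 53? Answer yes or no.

no

⟨24⟩ has order 13; its elements mod 53 are {1, 10, 13, 15, 16, 24, 28, 36, 42, 44, 46, 47, 49}.
2 is not in this set.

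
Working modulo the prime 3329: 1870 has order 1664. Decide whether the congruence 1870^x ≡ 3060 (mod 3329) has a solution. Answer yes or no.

3060 ∈ ⟨1870⟩ iff 3060^1664 ≡ 1 (mod 3329), since |⟨1870⟩| = 1664.
3060^1664 mod 3329 = 3328.
Since 3328 ≠ 1, 3060 does not lie in the subgroup.

no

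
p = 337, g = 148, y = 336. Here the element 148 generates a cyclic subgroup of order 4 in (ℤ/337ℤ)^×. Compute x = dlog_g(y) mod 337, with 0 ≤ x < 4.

2

Successive powers of 148 modulo 337:
  148^0=1  148^1=148  148^2=336
So 148^2 ≡ 336 (mod 337), giving x = 2.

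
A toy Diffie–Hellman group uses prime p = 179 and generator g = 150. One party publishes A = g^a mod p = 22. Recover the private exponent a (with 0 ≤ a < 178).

154

Baby-step giant-step with m = ceil(sqrt(178)) = 14.
Baby table (150^j mod 179 for j=0..13):
  0:1  1:150  2:125  3:134  4:52  5:103  6:56  7:166
  8:19  9:165  10:48  11:40  12:93  13:167
Giant step factor: 150^(-14) ≡ 161 (mod 179).
Scan 22·161^i mod 179 for i = 0, 1, …:
  i=0: 22   i=1: 141   i=2: 147   i=3: 39
  i=4: 14   i=5: 106   i=6: 61   i=7: 155
  i=8: 74   i=9: 100   i=10: 169   i=11: 1
Match at i=11, j=0: a = 11·14 + 0 = 154.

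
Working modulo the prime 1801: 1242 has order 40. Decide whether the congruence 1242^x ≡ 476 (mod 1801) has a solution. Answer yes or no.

yes

476 ∈ ⟨1242⟩ iff 476^40 ≡ 1 (mod 1801), since |⟨1242⟩| = 40.
476^40 mod 1801 = 1.
Since 1 = 1, 476 lies in the subgroup.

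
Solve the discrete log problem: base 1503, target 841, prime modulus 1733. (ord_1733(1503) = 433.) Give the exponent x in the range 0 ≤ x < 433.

Baby-step giant-step with m = ceil(sqrt(433)) = 21.
Baby table (1503^j mod 1733 for j=0..20):
  0:1  1:1503  2:910  3:393  4:1459  5:632  6:212  7:1497
  8:557  9:132  10:834  11:543  12:1619  13:225  14:240  15:256
  16:42  17:738  18:94  19:909  20:623
Giant step factor: 1503^(-21) ≡ 1471 (mod 1733).
Scan 841·1471^i mod 1733 for i = 0, 1, …:
  i=0: 841   i=1: 1482   i=2: 1641   i=3: 1575
  i=4: 1537   i=5: 1095   i=6: 788   i=7: 1504
  i=8: 1076   i=9: 567     …   i=17: 31
  i=18: 543
Match at i=18, j=11: x = 18·21 + 11 = 389.

389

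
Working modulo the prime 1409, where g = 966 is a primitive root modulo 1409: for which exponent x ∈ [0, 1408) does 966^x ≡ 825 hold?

1215

Baby-step giant-step with m = ceil(sqrt(1408)) = 38.
Baby table (966^j mod 1409 for j=0..37):
  0:1  1:966  2:398  3:1220  4:596  5:864  6:496  7:76
  8:148  9:659  10:1135  11:208  12:850  13:1062  14:140  15:1385
  16:769  17:311  18:309  19:1195  20:399  21:777  22:994  23:675
  24:1092  25:940  26:644  27:735  28:1283  29:867  30:576  31:1270
  32:990  33:1038  34:909  35:287  36:1078  37:97
Giant step factor: 966^(-38) ≡ 1208 (mod 1409).
Scan 825·1208^i mod 1409 for i = 0, 1, …:
  i=0: 825   i=1: 437   i=2: 930   i=3: 467
  i=4: 536   i=5: 757   i=6: 15   i=7: 1212
  i=8: 145   i=9: 444     …   i=30: 1044
  i=31: 97
Match at i=31, j=37: x = 31·38 + 37 = 1215.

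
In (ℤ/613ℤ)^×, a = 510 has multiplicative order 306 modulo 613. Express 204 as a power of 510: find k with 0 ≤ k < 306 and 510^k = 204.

12

Baby-step giant-step with m = ceil(sqrt(306)) = 18.
Baby table (510^j mod 613 for j=0..17):
  0:1  1:510  2:188  3:252  4:403  5:175  6:365  7:411
  8:577  9:30  10:588  11:123  12:204  13:443  14:346  15:529
  16:70  17:146
Giant step factor: 510^(-18) ≡ 220 (mod 613).
Scan 204·220^i mod 613 for i = 0, 1, …:
  i=0: 204
Match at i=0, j=12: k = 0·18 + 12 = 12.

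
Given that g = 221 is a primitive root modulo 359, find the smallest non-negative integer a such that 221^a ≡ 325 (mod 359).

45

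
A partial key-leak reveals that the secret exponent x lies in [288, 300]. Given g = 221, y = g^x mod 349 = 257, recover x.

300

Compute 221^288 mod 349 = 67, then multiply by 221 repeatedly:
  221^288=67  221^289=149  221^290=123  221^291=310  221^292=106
  221^293=43  221^294=80  221^295=230  221^296=225  221^297=167
  221^298=262  221^299=317  221^300=257
Found 257 at exponent 300.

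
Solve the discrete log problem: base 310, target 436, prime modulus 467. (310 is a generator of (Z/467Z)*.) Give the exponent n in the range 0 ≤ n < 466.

154

Baby-step giant-step with m = ceil(sqrt(466)) = 22.
Baby table (310^j mod 467 for j=0..21):
  0:1  1:310  2:365  3:136  4:130  5:138  6:283  7:401
  8:88  9:194  10:364  11:293  12:232  13:2  14:153  15:263
  16:272  17:260  18:276  19:99  20:335  21:176
Giant step factor: 310^(-22) ≡ 266 (mod 467).
Scan 436·266^i mod 467 for i = 0, 1, …:
  i=0: 436   i=1: 160   i=2: 63   i=3: 413
  i=4: 113   i=5: 170   i=6: 388   i=7: 1
Match at i=7, j=0: n = 7·22 + 0 = 154.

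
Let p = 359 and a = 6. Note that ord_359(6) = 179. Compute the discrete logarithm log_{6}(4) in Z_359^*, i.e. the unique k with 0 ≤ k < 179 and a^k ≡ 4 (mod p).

133

Baby-step giant-step with m = ceil(sqrt(179)) = 14.
Baby table (6^j mod 359 for j=0..13):
  0:1  1:6  2:36  3:216  4:219  5:237  6:345  7:275
  8:214  9:207  10:165  11:272  12:196  13:99
Giant step factor: 6^(-14) ≡ 55 (mod 359).
Scan 4·55^i mod 359 for i = 0, 1, …:
  i=0: 4   i=1: 220   i=2: 253   i=3: 273
  i=4: 296   i=5: 125   i=6: 54   i=7: 98
  i=8: 5   i=9: 275
Match at i=9, j=7: k = 9·14 + 7 = 133.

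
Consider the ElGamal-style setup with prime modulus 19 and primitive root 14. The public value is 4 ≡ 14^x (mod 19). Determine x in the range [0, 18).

Successive powers of 14 modulo 19:
  14^0=1  14^1=14  14^2=6  14^3=8  14^4=17  14^5=10
  14^6=7  14^7=3  14^8=4
So 14^8 ≡ 4 (mod 19), giving x = 8.

8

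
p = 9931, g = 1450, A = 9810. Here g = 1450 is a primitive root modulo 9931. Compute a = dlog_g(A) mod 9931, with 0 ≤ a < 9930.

Baby-step giant-step with m = ceil(sqrt(9930)) = 100.
Baby table (1450^j mod 9931 for j=0..99):
  0:1  1:1450  2:7059  3:6620  4:5654  5:5225  6:8828  7:9472
  8:9758  9:7356  10:306  11:6736  12:5027  13:9727  14:2130  15:9890
  16:136  17:8511  18:6648  19:6530  20:4257  21:5499  22:8888  23:7093
  24:6265  25:7316  26:1892  27:2444  28:8364  29:2049  30:1681  31:4355
  32:8565  33:5500  34:407  35:4221  36:2954  37:3039  38:7117  39:1341
  40:7905  41:1876  42:9037  43:4661  44:5370  45:596  46:203  47:6351
  48:2913  49:3175  50:5697  51:7989  52:4504  53:6133  54:4605  55:3618
  56:2532  57:6861  58:7519  59:8243  60:5357  61:1608  62:7746  63:9670
  64:8859  65:4767  66:174  67:4025  68:6753  69:9815  70:627  71:5429
  72:6698  73:9513  74:9622  75:8776  76:3589  77:206  78:770  79:4228
  80:3173  81:2797  82:3802  83:1195  84:4756  85:4086  86:5824  87:3450
  88:7207  89:2738  90:7631  91:1816  92:1485  93:8154  94:5410  95:8941
  96:4495  97:3014  98:660  99:3624
Giant step factor: 1450^(-100) ≡ 9702 (mod 9931).
Scan 9810·9702^i mod 9931 for i = 0, 1, …:
  i=0: 9810   i=1: 7847   i=2: 548   i=3: 3611
  i=4: 7285   i=5: 143   i=6: 6977   i=7: 1158
  i=8: 2955   i=9: 8544     …   i=55: 9491
  i=56: 1450
Match at i=56, j=1: a = 56·100 + 1 = 5601.

5601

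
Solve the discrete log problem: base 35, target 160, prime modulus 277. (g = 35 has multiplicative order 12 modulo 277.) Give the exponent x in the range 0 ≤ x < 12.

8

Successive powers of 35 modulo 277:
  35^0=1  35^1=35  35^2=117  35^3=217  35^4=116  35^5=182
  35^6=276  35^7=242  35^8=160
So 35^8 ≡ 160 (mod 277), giving x = 8.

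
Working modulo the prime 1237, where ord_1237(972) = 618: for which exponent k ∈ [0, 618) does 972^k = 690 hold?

491

Baby-step giant-step with m = ceil(sqrt(618)) = 25.
Baby table (972^j mod 1237 for j=0..24):
  0:1  1:972  2:953  3:1040  4:251  5:283  6:462  7:33
  8:1151  9:524  10:921  11:861  12:680  13:402  14:1089  15:873
  16:1211  17:705  18:1199  19:174  20:896  21:64  22:358  23:379
  24:999
Giant step factor: 972^(-25) ≡ 291 (mod 1237).
Scan 690·291^i mod 1237 for i = 0, 1, …:
  i=0: 690   i=1: 396   i=2: 195   i=3: 1080
  i=4: 82   i=5: 359   i=6: 561   i=7: 1204
  i=8: 293   i=9: 1147     …   i=18: 442
  i=19: 1211
Match at i=19, j=16: k = 19·25 + 16 = 491.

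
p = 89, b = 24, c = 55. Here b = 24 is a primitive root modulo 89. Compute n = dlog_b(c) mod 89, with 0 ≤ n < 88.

Baby-step giant-step with m = ceil(sqrt(88)) = 10.
Baby table (24^j mod 89 for j=0..9):
  0:1  1:24  2:42  3:29  4:73  5:61  6:40  7:70
  8:78  9:3
Giant step factor: 24^(-10) ≡ 68 (mod 89).
Scan 55·68^i mod 89 for i = 0, 1, …:
  i=0: 55   i=1: 2   i=2: 47   i=3: 81
  i=4: 79   i=5: 32   i=6: 40
Match at i=6, j=6: n = 6·10 + 6 = 66.

66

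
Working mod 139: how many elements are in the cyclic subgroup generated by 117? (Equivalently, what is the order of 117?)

The order of 117 must divide p − 1 = 138 = 2 · 3 · 23.
Divisors: 1, 2, 3, 6, 23, 46, 69, 138.
Check each in increasing order: 117^1 ≡ 117;  117^2 ≡ 67;  117^3 ≡ 55;  117^6 ≡ 106;  117^23 ≡ 96;  117^46 ≡ 42;  117^69 ≡ 1.
Smallest exponent giving 1 is 69.

69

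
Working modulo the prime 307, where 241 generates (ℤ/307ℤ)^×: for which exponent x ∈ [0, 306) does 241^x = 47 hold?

293

Baby-step giant-step with m = ceil(sqrt(306)) = 18.
Baby table (241^j mod 307 for j=0..17):
  0:1  1:241  2:58  3:163  4:294  5:244  6:167  7:30
  8:169  9:205  10:285  11:224  12:259  13:98  14:286  15:158
  16:10  17:261
Giant step factor: 241^(-18) ≡ 9 (mod 307).
Scan 47·9^i mod 307 for i = 0, 1, …:
  i=0: 47   i=1: 116   i=2: 123   i=3: 186
  i=4: 139   i=5: 23   i=6: 207   i=7: 21
  i=8: 189   i=9: 166     …   i=15: 300
  i=16: 244
Match at i=16, j=5: x = 16·18 + 5 = 293.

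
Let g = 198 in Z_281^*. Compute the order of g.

280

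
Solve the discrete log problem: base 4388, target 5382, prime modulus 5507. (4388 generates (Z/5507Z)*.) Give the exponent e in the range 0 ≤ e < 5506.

Baby-step giant-step with m = ceil(sqrt(5506)) = 75.
Baby table (4388^j mod 5507 for j=0..74):
  0:1  1:4388  2:2072  3:5386  4:3231  5:2610  6:3627  7:46
  8:3596  9:1693  10:5448  11:5444  12:4413  13:1632  14:2116  15:206
  16:780  17:2793  18:2609  19:4746  20:3481  21:3717  22:3969  23:2838
  24:1817  25:4367  26:3543  27:423  28:265  29:843  30:3887  31:977
  32:2630  33:3275  34:2937  35:1176  36:229  37:2578  38:886  39:5333
  40:1961  41:2934  42:4533  43:5027  44:2941  45:2207  46:3010  47:2094
  48:2796  49:4759  50:5455  51:3118  52:2396  53:785  54:2705  55:1955
  56:4141  57:3115  58:246  59:76  60:3068  61:3276  62:1818  63:3248
  64:108  65:302  66:3496  67:3453  68:2007  69:1023  70:719  71:4968
  72:2878  73:1113  74:4642
Giant step factor: 4388^(-75) ≡ 4195 (mod 5507).
Scan 5382·4195^i mod 5507 for i = 0, 1, …:
  i=0: 5382   i=1: 4297   i=2: 1504   i=3: 3765
  i=4: 99   i=5: 2280   i=6: 4448   i=7: 1644
  i=8: 1816   i=9: 1939   i=10: 266   i=11: 3456
  i=12: 3496
Match at i=12, j=66: e = 12·75 + 66 = 966.

966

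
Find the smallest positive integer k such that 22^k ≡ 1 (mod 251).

The order of 22 must divide p − 1 = 250 = 2 · 5^3.
Divisors: 1, 2, 5, 10, 25, 50, 125, 250.
Check each in increasing order: 22^1 ≡ 22;  22^2 ≡ 233;  22^5 ≡ 100;  22^10 ≡ 211;  22^25 ≡ 113;  22^50 ≡ 219;  22^125 ≡ 1.
Smallest exponent giving 1 is 125.

125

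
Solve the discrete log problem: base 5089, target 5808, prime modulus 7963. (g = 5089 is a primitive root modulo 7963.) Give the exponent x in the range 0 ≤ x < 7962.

6907

Baby-step giant-step with m = ceil(sqrt(7962)) = 90.
Baby table (5089^j mod 7963 for j=0..89):
  0:1  1:5089  2:2245  3:5863  4:7409  5:7559  6:6461  7:802
  8:4322  9:852  10:3956  11:1620  12:2475  13:5772  14:6164  15:2339
  16:6449  17:3438  18:1271  19:2163  20:2641  21:6468  22:4573  23:4111
  24:2078  25:78  26:6755  27:7887  28:3423  29:4566  30:340  31:2289
  32:6815  33:2670  34:2752  35:5974  36:6915  37:1938  38:4288  39:3012
  40:7256  41:1353  42:5385  43:3582  44:1491  45:6923  46:2835  47:6322
  48:2138  49:2824  50:6084  51:1332  52:2035  53:4215  54:5776  55:2631
  56:3356  57:6012  58:1222  59:7618  60:4118  61:5849  62:7830  63:18
  64:4009  65:595  66:2015  67:5954  68:691  69:4816  70:6473  71:6129
  72:7373  73:7504  74:5271  75:4735  76:377  77:7433  78:2287  79:4600
  80:6143  81:6952  82:7082  83:7723  84:4942  85:2684  86:2331  87:5552
  88:1404  89:2145
Giant step factor: 5089^(-90) ≡ 390 (mod 7963).
Scan 5808·390^i mod 7963 for i = 0, 1, …:
  i=0: 5808   i=1: 3628   i=2: 5469   i=3: 6789
  i=4: 3994   i=5: 4875   i=6: 6056   i=7: 4792
  i=8: 5538   i=9: 1847     …   i=75: 1077
  i=76: 5954
Match at i=76, j=67: x = 76·90 + 67 = 6907.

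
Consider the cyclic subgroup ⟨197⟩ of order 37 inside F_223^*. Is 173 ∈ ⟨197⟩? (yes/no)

no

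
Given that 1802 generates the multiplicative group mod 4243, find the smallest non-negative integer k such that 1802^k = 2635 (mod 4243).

Baby-step giant-step with m = ceil(sqrt(4242)) = 66.
Baby table (1802^j mod 4243 for j=0..65):
  0:1  1:1802  2:1309  3:3953  4:3552  5:2260  6:3483  7:969
  8:2265  9:4007  10:3271  11:815  12:552  13:1842  14:1258  15:1154
  16:438  17:78  18:537  19:270  20:2838  21:1261  22:2317  23:122
  24:3451  25:2707  26:2807  27:558  28:4168  29:626  30:3657  31:535
  32:909  33:220  34:1841  35:3699  36:4088  37:728  38:769  39:2520
  40:1030  41:1869  42:3239  43:2553  44:1094  45:2636  46:2155  47:965
  48:3543  49:3014  50:188  51:3579  52:4241  53:639  54:1625  55:580
  56:1382  57:3966  58:1520  59:2305  60:3956  61:472  62:1944  63:2613
  64:3139  65:559
Giant step factor: 1802^(-66) ≡ 1253 (mod 4243).
Scan 2635·1253^i mod 4243 for i = 0, 1, …:
  i=0: 2635   i=1: 601   i=2: 2042   i=3: 97
  i=4: 2737   i=5: 1117   i=6: 3654   i=7: 265
  i=8: 1091   i=9: 777     …   i=28: 2425
  i=29: 537
Match at i=29, j=18: k = 29·66 + 18 = 1932.

1932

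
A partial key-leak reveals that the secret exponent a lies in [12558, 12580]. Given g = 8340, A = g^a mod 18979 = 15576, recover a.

12565

Compute 8340^12558 mod 18979 = 609, then multiply by 8340 repeatedly:
  8340^12558=609  8340^12559=11667  8340^12560=16426  8340^12561=2418  8340^12562=10422
  8340^12563=14639  8340^12564=16332  8340^12565=15576
Found 15576 at exponent 12565.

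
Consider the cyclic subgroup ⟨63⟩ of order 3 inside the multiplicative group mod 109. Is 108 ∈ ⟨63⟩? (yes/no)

no

⟨63⟩ has order 3; its elements mod 109 are {1, 45, 63}.
108 is not in this set.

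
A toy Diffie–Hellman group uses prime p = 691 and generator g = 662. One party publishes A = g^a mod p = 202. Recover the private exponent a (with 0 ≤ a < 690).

659

Baby-step giant-step with m = ceil(sqrt(690)) = 27.
Baby table (662^j mod 691 for j=0..26):
  0:1  1:662  2:150  3:487  4:388  5:495  6:156  7:313
  8:597  9:653  10:411  11:519  12:151  13:458  14:538  15:291
  16:544  17:117  18:62  19:275  20:317  21:481  22:562  23:286
  24:689  25:58  26:391
Giant step factor: 662^(-27) ≡ 293 (mod 691).
Scan 202·293^i mod 691 for i = 0, 1, …:
  i=0: 202   i=1: 451   i=2: 162   i=3: 478
  i=4: 472   i=5: 96   i=6: 488   i=7: 638
  i=8: 364   i=9: 238     …   i=23: 306
  i=24: 519
Match at i=24, j=11: a = 24·27 + 11 = 659.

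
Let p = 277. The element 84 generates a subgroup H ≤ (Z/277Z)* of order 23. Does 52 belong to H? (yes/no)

⟨84⟩ has order 23; its elements mod 277 are {1, 16, 19, 27, 30, 52, 69, 84, 131, 155, 157, 164, 169, 175, 201, 203, 211, 213, 218, 236, 256, 264, 273}.
52 is in this set.

yes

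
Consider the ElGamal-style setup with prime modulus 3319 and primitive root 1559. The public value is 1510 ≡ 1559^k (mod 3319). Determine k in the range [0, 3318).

539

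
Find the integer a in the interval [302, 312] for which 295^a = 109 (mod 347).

Compute 295^302 mod 347 = 225, then multiply by 295 repeatedly:
  295^302=225  295^303=98  295^304=109
Found 109 at exponent 304.

304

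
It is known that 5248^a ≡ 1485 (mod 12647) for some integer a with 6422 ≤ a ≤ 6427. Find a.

Compute 5248^6422 mod 12647 = 5449, then multiply by 5248 repeatedly:
  5248^6422=5449  5248^6423=1485
Found 1485 at exponent 6423.

6423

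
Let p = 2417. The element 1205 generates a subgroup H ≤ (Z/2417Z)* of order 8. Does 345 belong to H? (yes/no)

yes

345 ∈ ⟨1205⟩ iff 345^8 ≡ 1 (mod 2417), since |⟨1205⟩| = 8.
345^8 mod 2417 = 1.
Since 1 = 1, 345 lies in the subgroup.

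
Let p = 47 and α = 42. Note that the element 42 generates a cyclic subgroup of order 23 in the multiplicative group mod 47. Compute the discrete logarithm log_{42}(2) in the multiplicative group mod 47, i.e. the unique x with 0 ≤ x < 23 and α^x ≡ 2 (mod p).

18

Successive powers of 42 modulo 47:
  42^0=1  42^1=42  42^2=25  42^3=16  42^4=14  42^5=24
  42^6=21  42^7=36  42^8=8  42^9=7  42^10=12  42^11=34
  42^12=18  42^13=4  42^14=27  42^15=6  42^16=17  42^17=9
  42^18=2
So 42^18 ≡ 2 (mod 47), giving x = 18.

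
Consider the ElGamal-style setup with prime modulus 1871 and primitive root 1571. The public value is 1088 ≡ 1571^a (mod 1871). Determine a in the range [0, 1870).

704

Baby-step giant-step with m = ceil(sqrt(1870)) = 44.
Baby table (1571^j mod 1871 for j=0..43):
  0:1  1:1571  2:192  3:401  4:1315  5:281  6:1766  7:1564
  8:421  9:928  10:379  11:431  12:1670  13:428  14:699  15:1723
  16:1367  17:1520  18:524  19:1835  20:1445  21:572  22:532  23:1306
  24:1110  25:38  26:1697  27:1683  28:270  29:1324  30:1323  31:1623
  32:1431  33:1030  34:1586  35:1305  36:1410  37:1717  38:1296  39:368
  40:1860  41:1429  42:1630  43:1202
Giant step factor: 1571^(-44) ≡ 491 (mod 1871).
Scan 1088·491^i mod 1871 for i = 0, 1, …:
  i=0: 1088   i=1: 973   i=2: 638   i=3: 801
  i=4: 381   i=5: 1842   i=6: 729   i=7: 578
  i=8: 1277   i=9: 222     …   i=15: 503
  i=16: 1
Match at i=16, j=0: a = 16·44 + 0 = 704.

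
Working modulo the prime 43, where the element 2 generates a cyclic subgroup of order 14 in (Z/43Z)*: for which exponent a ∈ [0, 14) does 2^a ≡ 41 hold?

8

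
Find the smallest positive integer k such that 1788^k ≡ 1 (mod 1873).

24

The order of 1788 must divide p − 1 = 1872 = 2^4 · 3^2 · 13.
Divisors: 1, 2, 3, 4, 6, 8, 9, 12, 13, 16, 18, 24, 26, 36, 39, 48, 52, 72, 78, 104, 117, 144, 156, 208, 234, 312, 468, 624, 936, 1872.
Check each in increasing order: 1788^1 ≡ 1788;  1788^2 ≡ 1606;  1788^3 ≡ 219;  1788^4 ≡ 115;  1788^6 ≡ 1136;  1788^8 ≡ 114;  1788^9 ≡ 1548;  1788^12 ≡ 1872;  1788^13 ≡ 85;  1788^16 ≡ 1758;  1788^18 ≡ 737;  1788^24 ≡ 1.
Smallest exponent giving 1 is 24.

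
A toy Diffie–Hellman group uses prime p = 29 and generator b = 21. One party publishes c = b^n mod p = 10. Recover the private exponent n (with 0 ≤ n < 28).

3

Successive powers of 21 modulo 29:
  21^0=1  21^1=21  21^2=6  21^3=10
So 21^3 ≡ 10 (mod 29), giving n = 3.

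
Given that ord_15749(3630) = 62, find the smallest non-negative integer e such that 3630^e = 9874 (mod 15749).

19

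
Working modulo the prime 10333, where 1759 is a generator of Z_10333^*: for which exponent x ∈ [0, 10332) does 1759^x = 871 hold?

6449

Baby-step giant-step with m = ceil(sqrt(10332)) = 102.
Baby table (1759^j mod 10333 for j=0..101):
  0:1  1:1759  2:4514  3:4382  4:9853  5:2986  6:3210  7:4572
  8:3074  9:3007  10:9150  11:6369  12:2099  13:3260  14:9858  15:1448
  16:5114  17:5816  18:674  19:7604  20:4534  21:8563  22:7136  23:7962
  24:3943  25:2294  26:5276  27:1450  28:8632  29:4511  30:9438  31:6644
  32:173  33:4650  34:5947  35:3777  36:9957  37:10261  38:7681  39:5648
  40:4819  41:3561  42:2001  43:6539  44:1472  45:5998  46:489  47:2512
  48:6417  49:3867  50:2939  51:3201  52:9407  53:3780  54:4901  55:3137
  56:161  57:4208  58:3444  59:2858  60:5384  61:5428  62:160  63:2449
  64:9263  65:8809  66:5864  67:2442  68:7283  69:8210  70:6189  71:5802
  72:7047  73:6406  74:5184  75:4950  76:6664  77:4354  78:1933  79:590
  80:4510  81:7679  82:2130  83:6124  84:5130  85:2961  86:567  87:5385
  88:7187  89:4674  90:6831  91:8783  92:1462  93:9074  94:7014  95:24
  96:884  97:5006  98:1838  99:9146  100:9666  101:4709
Giant step factor: 1759^(-102) ≡ 6058 (mod 10333).
Scan 871·6058^i mod 10333 for i = 0, 1, …:
  i=0: 871   i=1: 6688   i=2: 211   i=3: 7279
  i=4: 5271   i=5: 2748   i=6: 921   i=7: 9931
  i=8: 3272   i=9: 3082     …   i=62: 9519
  i=63: 7962
Match at i=63, j=23: x = 63·102 + 23 = 6449.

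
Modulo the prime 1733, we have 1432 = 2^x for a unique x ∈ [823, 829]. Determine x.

826

Compute 2^823 mod 1733 = 179, then multiply by 2 repeatedly:
  2^823=179  2^824=358  2^825=716  2^826=1432
Found 1432 at exponent 826.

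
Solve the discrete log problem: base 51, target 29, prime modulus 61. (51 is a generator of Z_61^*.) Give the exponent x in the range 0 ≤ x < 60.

55

Baby-step giant-step with m = ceil(sqrt(60)) = 8.
Baby table (51^j mod 61 for j=0..7):
  0:1  1:51  2:39  3:37  4:57  5:40  6:27  7:35
Giant step factor: 51^(-8) ≡ 42 (mod 61).
Scan 29·42^i mod 61 for i = 0, 1, …:
  i=0: 29   i=1: 59   i=2: 38   i=3: 10
  i=4: 54   i=5: 11   i=6: 35
Match at i=6, j=7: x = 6·8 + 7 = 55.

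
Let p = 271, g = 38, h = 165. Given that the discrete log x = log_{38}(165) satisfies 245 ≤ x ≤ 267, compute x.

255

Compute 38^245 mod 271 = 194, then multiply by 38 repeatedly:
  38^245=194  38^246=55  38^247=193  38^248=17  38^249=104
  38^250=158  38^251=42  38^252=241  38^253=215  38^254=40
  38^255=165
Found 165 at exponent 255.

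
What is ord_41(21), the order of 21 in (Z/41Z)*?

20

The order of 21 must divide p − 1 = 40 = 2^3 · 5.
Divisors: 1, 2, 4, 5, 8, 10, 20, 40.
Check each in increasing order: 21^1 ≡ 21;  21^2 ≡ 31;  21^4 ≡ 18;  21^5 ≡ 9;  21^8 ≡ 37;  21^10 ≡ 40;  21^20 ≡ 1.
Smallest exponent giving 1 is 20.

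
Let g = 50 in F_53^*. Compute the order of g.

52

The order of 50 must divide p − 1 = 52 = 2^2 · 13.
Divisors: 1, 2, 4, 13, 26, 52.
Check each in increasing order: 50^1 ≡ 50;  50^2 ≡ 9;  50^4 ≡ 28;  50^13 ≡ 23;  50^26 ≡ 52;  50^52 ≡ 1.
Smallest exponent giving 1 is 52.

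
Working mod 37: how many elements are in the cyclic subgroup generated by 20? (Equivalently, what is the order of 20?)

36

The order of 20 must divide p − 1 = 36 = 2^2 · 3^2.
Divisors: 1, 2, 3, 4, 6, 9, 12, 18, 36.
Check each in increasing order: 20^1 ≡ 20;  20^2 ≡ 30;  20^3 ≡ 8;  20^4 ≡ 12;  20^6 ≡ 27;  20^9 ≡ 31;  20^12 ≡ 26;  20^18 ≡ 36;  20^36 ≡ 1.
Smallest exponent giving 1 is 36.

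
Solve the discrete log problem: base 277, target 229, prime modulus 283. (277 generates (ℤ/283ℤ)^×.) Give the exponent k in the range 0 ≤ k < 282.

Baby-step giant-step with m = ceil(sqrt(282)) = 17.
Baby table (277^j mod 283 for j=0..16):
  0:1  1:277  2:36  3:67  4:164  5:148  6:244  7:234
  8:11  9:217  10:113  11:171  12:106  13:213  14:137  15:27
  16:121
Giant step factor: 277^(-17) ≡ 260 (mod 283).
Scan 229·260^i mod 283 for i = 0, 1, …:
  i=0: 229   i=1: 110   i=2: 17   i=3: 175
  i=4: 220   i=5: 34   i=6: 67
Match at i=6, j=3: k = 6·17 + 3 = 105.

105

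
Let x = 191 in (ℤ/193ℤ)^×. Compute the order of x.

The order of 191 must divide p − 1 = 192 = 2^6 · 3.
Divisors: 1, 2, 3, 4, 6, 8, 12, 16, 24, 32, 48, 64, 96, 192.
Check each in increasing order: 191^1 ≡ 191;  191^2 ≡ 4;  191^3 ≡ 185;  191^4 ≡ 16;  191^6 ≡ 64;  191^8 ≡ 63;  191^12 ≡ 43;  191^16 ≡ 109;  191^24 ≡ 112;  191^32 ≡ 108;  191^48 ≡ 192;  191^64 ≡ 84;  191^96 ≡ 1.
Smallest exponent giving 1 is 96.

96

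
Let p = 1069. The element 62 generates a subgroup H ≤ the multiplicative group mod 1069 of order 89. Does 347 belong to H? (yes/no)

no

347 ∈ ⟨62⟩ iff 347^89 ≡ 1 (mod 1069), since |⟨62⟩| = 89.
347^89 mod 1069 = 1035.
Since 1035 ≠ 1, 347 does not lie in the subgroup.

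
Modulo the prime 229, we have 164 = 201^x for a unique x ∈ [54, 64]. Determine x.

55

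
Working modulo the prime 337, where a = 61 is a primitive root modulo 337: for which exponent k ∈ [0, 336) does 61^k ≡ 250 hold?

293

Baby-step giant-step with m = ceil(sqrt(336)) = 19.
Baby table (61^j mod 337 for j=0..18):
  0:1  1:61  2:14  3:180  4:196  5:161  6:48  7:232
  8:335  9:215  10:309  11:314  12:282  13:15  14:241  15:210
  16:4  17:244  18:56
Giant step factor: 61^(-19) ≡ 22 (mod 337).
Scan 250·22^i mod 337 for i = 0, 1, …:
  i=0: 250   i=1: 108   i=2: 17   i=3: 37
  i=4: 140   i=5: 47   i=6: 23   i=7: 169
  i=8: 11   i=9: 242     …   i=14: 245
  i=15: 335
Match at i=15, j=8: k = 15·19 + 8 = 293.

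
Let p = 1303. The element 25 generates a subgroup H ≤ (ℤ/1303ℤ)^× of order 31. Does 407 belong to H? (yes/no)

407 ∈ ⟨25⟩ iff 407^31 ≡ 1 (mod 1303), since |⟨25⟩| = 31.
407^31 mod 1303 = 540.
Since 540 ≠ 1, 407 does not lie in the subgroup.

no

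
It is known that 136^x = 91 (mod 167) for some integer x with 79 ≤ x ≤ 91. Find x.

Compute 136^79 mod 167 = 91, then multiply by 136 repeatedly:
  136^79=91
Found 91 at exponent 79.

79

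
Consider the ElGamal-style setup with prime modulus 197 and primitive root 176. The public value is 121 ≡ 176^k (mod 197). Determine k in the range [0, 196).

174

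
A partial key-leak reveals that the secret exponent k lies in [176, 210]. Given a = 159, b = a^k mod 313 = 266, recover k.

197

Compute 159^176 mod 313 = 301, then multiply by 159 repeatedly:
  159^176=301  159^177=283  159^178=238  159^179=282  159^180=79
  159^181=41  159^182=259  159^183=178  159^184=132  159^185=17
  159^186=199  159^187=28  159^188=70  159^189=175  159^190=281
  159^191=233  159^192=113  159^193=126  159^194=2  159^195=5
  159^196=169  159^197=266
Found 266 at exponent 197.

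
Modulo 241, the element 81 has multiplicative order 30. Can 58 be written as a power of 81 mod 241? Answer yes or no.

58 ∈ ⟨81⟩ iff 58^30 ≡ 1 (mod 241), since |⟨81⟩| = 30.
58^30 mod 241 = 1.
Since 1 = 1, 58 lies in the subgroup.

yes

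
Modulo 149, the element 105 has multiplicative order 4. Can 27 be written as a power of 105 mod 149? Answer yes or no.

no

⟨105⟩ has order 4; its elements mod 149 are {1, 44, 105, 148}.
27 is not in this set.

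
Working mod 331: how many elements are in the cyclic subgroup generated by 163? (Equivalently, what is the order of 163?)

33

The order of 163 must divide p − 1 = 330 = 2 · 3 · 5 · 11.
Divisors: 1, 2, 3, 5, 6, 10, 11, 15, 22, 30, 33, 55, 66, 110, 165, 330.
Check each in increasing order: 163^1 ≡ 163;  163^2 ≡ 89;  163^3 ≡ 274;  163^5 ≡ 223;  163^6 ≡ 270;  163^10 ≡ 79;  163^11 ≡ 299;  163^15 ≡ 74;  163^22 ≡ 31;  163^30 ≡ 180;  163^33 ≡ 1.
Smallest exponent giving 1 is 33.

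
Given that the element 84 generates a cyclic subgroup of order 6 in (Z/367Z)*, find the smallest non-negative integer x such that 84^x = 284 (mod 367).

5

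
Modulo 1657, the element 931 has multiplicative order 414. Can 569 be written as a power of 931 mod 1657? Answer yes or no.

yes

569 ∈ ⟨931⟩ iff 569^414 ≡ 1 (mod 1657), since |⟨931⟩| = 414.
569^414 mod 1657 = 1.
Since 1 = 1, 569 lies in the subgroup.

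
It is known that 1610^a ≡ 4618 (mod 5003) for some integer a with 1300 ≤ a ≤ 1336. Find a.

Compute 1610^1300 mod 5003 = 1881, then multiply by 1610 repeatedly:
  1610^1300=1881  1610^1301=1595  1610^1302=1411  1610^1303=348  1610^1304=4947
  1610^1305=4897  1610^1306=4445  1610^1307=2160  1610^1308=515  1610^1309=3655
  1610^1310=1022  1610^1311=4436  1610^1312=2679  1610^1313=604  1610^1314=1858
  1610^1315=4589  1610^1316=3862  1610^1317=4094  1610^1318=2389  1610^1319=3986
  1610^1320=3614  1610^1321=51  1610^1322=2062  1610^1323=2831  1610^1324=177
  1610^1325=4802  1610^1326=1585  1610^1327=320  1610^1328=4894  1610^1329=4618
Found 4618 at exponent 1329.

1329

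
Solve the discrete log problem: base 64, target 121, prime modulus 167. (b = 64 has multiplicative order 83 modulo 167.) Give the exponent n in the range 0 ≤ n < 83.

3

Baby-step giant-step with m = ceil(sqrt(83)) = 10.
Baby table (64^j mod 167 for j=0..9):
  0:1  1:64  2:88  3:121  4:62  5:127  6:112  7:154
  8:3  9:25
Giant step factor: 64^(-10) ≡ 31 (mod 167).
Scan 121·31^i mod 167 for i = 0, 1, …:
  i=0: 121
Match at i=0, j=3: n = 0·10 + 3 = 3.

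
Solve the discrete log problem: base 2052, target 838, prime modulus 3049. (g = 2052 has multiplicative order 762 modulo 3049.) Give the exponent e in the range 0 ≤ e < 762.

102

Baby-step giant-step with m = ceil(sqrt(762)) = 28.
Baby table (2052^j mod 3049 for j=0..27):
  0:1  1:2052  2:35  3:1693  4:1225  5:1324  6:189  7:605
  8:517  9:2881  10:2850  11:218  12:2182  13:1532  14:145  15:1787
  16:2026  17:1565  18:783  19:2942  20:3013  21:2353  22:1789  23:32
  24:1635  25:1120  26:2343  27:2612
Giant step factor: 2052^(-28) ≡ 2886 (mod 3049).
Scan 838·2886^i mod 3049 for i = 0, 1, …:
  i=0: 838   i=1: 611   i=2: 1024   i=3: 783
Match at i=3, j=18: e = 3·28 + 18 = 102.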